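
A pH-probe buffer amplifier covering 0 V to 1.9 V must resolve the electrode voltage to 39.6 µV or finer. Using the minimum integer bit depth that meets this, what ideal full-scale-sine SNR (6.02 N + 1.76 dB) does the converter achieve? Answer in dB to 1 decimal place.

Span = 1.9 V.
Levels needed ≥ 1.9/39.6 µV = 47980. 2^16 = 65536 suffices, so N_min = 16.
SNR = 6.02 × 16 + 1.76 = 98.08 dB.

98.1 dB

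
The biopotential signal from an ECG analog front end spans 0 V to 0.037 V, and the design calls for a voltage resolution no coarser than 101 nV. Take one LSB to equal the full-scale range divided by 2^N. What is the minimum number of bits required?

19 bits

Span = 0.037 V.
0.037 V / 101 nV = 366300. Since 2^18 = 262144 and 2^19 = 524288, N = 19.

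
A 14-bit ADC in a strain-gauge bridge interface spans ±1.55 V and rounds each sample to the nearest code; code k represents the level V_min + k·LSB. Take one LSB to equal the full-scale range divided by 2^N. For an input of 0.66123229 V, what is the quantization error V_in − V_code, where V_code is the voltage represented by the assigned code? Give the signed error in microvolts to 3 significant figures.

−53.1 µV

Full-scale range = 1.55 V − (-1.55 V) = 3.1 V. LSB = 3.1 V / 2^14 ≈ 189.2 µV.
(0.66123229 − (-1.55)) / LSB = 2.21123229 × 16384/3.1 = 11686.7193. Nearest integer: k = 11687.
Reconstructed level: -1.55 + 11687 × 3.1/16384 V = 0.66128540039 V.
e = 0.66123229 − (0.66128540039) = −53.1 µV.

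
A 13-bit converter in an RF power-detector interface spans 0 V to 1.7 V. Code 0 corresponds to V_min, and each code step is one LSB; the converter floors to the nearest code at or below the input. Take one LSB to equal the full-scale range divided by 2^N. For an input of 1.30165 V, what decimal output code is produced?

V_FS = 1.7 V. LSB = 1.7 V / 2^13 ≈ 207.5 µV.
V_in − V_min = 1.30165 − (0) = 1.30165 V.
Divide by LSB: 1.30165 × 8192/1.7 = 6272.4216.
Truncating gives code 6272.

6272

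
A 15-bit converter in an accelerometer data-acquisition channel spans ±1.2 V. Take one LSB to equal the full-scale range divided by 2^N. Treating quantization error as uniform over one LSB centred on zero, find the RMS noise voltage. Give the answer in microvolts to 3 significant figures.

Span: 1.2 V − (-1.2 V) = 2.4 V.
One LSB is 2.4 V / 32768 = 73.242 µV.
RMS of a uniform error over width LSB is LSB/√12 = 21.1 µV.

21.1 µV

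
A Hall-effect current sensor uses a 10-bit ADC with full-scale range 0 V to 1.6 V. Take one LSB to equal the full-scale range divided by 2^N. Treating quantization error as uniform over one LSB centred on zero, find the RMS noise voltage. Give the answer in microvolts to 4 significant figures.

Range is 1.6 V.
Step size = 1.6/1024 V = 1.56250 mV.
RMS of a uniform error over width LSB is LSB/√12 = 451.1 µV.

451.1 µV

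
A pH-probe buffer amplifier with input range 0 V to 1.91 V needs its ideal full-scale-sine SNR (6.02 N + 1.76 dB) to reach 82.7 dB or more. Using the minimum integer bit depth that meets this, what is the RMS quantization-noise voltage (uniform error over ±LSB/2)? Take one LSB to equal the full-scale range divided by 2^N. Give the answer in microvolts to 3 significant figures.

Span = 1.91 V.
N ≥ (82.7 − 1.76)/6.02 = 13.445 → N_min = 14.
LSB = 1.91 V / 2^14 = 116.58 µV.
V_rms = LSB/√12 = 33.7 µV.

33.7 µV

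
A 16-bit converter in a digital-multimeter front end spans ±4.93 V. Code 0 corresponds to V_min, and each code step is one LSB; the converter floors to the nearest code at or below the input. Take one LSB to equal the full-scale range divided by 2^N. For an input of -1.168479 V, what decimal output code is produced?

25001

The full-scale span is 4.93 − (-4.93) = 9.86 V. LSB = 9.86 V / 2^16 ≈ 150.5 µV.
V_in − V_min = -1.168479 − (-4.93) = 3.761521 V.
Divide by LSB: 3.761521 × 65536/9.86 = 25001.5254.
Truncating gives code 25001.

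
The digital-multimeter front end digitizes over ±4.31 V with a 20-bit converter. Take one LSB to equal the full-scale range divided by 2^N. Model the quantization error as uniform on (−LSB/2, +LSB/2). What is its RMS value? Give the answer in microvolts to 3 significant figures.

2.37 µV

Range = 4.31 − (-4.31) = 8.62 V.
Step size = 8.62/1048576 V = 8.2207 µV.
RMS of a uniform error over width LSB is LSB/√12 = 2.37 µV.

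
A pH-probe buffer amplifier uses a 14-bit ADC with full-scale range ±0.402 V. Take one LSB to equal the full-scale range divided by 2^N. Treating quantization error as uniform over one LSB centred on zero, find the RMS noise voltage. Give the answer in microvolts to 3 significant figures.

Span: 0.402 V − (-0.402 V) = 0.804 V.
LSB = 0.804 V ÷ 2^14 = 0.804/16384 V = 49.072 µV.
RMS of a uniform error over width LSB is LSB/√12 = 14.2 µV.

14.2 µV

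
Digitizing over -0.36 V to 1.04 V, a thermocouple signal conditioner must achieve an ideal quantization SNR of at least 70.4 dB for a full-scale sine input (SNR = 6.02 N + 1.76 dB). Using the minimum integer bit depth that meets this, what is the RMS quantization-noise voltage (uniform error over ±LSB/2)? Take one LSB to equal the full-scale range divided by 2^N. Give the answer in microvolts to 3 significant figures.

98.7 µV

Span: 1.04 V − (-0.36 V) = 1.4 V.
Solving 6.02 N ≥ 70.4 − 1.76: N ≥ 11.402. Round up → N = 12.
One LSB is 1.4 V / 4096 = 341.80 µV.
V_rms = LSB/√12 = 98.7 µV.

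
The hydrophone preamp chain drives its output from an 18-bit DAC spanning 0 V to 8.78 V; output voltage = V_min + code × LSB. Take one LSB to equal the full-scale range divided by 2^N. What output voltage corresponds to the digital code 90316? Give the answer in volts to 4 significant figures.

3.025 V

V_FS = 8.78 V. LSB = 8.78 V / 2^18.
V_out = 0 + 90316 × (8.78/262144) V
      = 0 V + 3.02496 V = 3.02496 V.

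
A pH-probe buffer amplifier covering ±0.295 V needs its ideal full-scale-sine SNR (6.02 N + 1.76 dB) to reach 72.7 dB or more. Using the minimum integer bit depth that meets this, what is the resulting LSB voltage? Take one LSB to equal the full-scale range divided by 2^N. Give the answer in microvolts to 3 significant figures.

144 µV

Range = 0.295 − (-0.295) = 0.59 V.
6.02 N + 1.76 ≥ 72.7 gives N ≥ 11.784, so the minimum integer is 12.
LSB = 0.59 V ÷ 2^12 = 0.59/4096 V = 144 µV.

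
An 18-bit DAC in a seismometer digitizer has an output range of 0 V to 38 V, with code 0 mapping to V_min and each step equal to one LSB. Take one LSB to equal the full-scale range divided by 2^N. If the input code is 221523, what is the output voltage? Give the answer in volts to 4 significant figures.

Full-scale range = 38 V. LSB = 38 V / 2^18.
Output = V_min + (221523/262144) × range = 0 + 0.845043 × 38 V
      = 0 V + 32.1116 V = 32.1116 V.

32.11 V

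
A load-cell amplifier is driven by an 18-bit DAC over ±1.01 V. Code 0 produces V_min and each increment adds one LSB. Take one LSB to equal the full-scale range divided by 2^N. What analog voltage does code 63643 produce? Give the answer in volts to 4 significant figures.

-0.5196 V

Span: 1.01 V − (-1.01 V) = 2.02 V. LSB = 2.02 V / 2^18.
V_out = V_min + code × LSB = -1.01 V + 63643 × 2.02 V / 262144
      = -1.01 V + 0.490413 V = -0.519587 V.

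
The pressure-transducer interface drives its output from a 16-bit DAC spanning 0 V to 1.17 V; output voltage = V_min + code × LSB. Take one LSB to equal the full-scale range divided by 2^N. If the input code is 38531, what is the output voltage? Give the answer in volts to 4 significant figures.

0.6879 V

Span = 1.17 V. LSB = 1.17 V / 2^16.
V_out = 0 + 38531 × (1.17/65536) V
      = 0 + 0.687886 = 0.687886 V.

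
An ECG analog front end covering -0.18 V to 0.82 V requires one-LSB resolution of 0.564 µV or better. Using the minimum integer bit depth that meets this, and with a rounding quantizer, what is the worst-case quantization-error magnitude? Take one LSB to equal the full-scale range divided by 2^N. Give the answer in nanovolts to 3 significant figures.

238 nV

Full-scale range = 0.82 V − (-0.18 V) = 1 V.
Levels needed ≥ 1/0.564 µV = 1.773e6. 2^21 = 2097152 suffices, so N_min = 21.
LSB = 1 V / 2^21 = 476.84 nV.
Half an LSB is 238 nV.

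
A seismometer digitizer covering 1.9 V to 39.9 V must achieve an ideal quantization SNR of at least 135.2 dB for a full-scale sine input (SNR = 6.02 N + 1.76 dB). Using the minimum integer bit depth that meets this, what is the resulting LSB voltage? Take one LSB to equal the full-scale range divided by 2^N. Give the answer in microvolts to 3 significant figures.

4.53 µV

Full-scale range = 39.9 V − (1.9 V) = 38 V.
6.02 N + 1.76 ≥ 135.2 gives N ≥ 22.166, so the minimum integer is 23.
LSB = 38 V / 2^23 = 4.53 µV.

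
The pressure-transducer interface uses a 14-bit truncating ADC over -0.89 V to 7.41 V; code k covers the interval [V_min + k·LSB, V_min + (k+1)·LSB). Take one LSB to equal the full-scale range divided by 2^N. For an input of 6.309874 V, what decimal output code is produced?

Span: 7.41 V − (-0.89 V) = 8.3 V. LSB = 8.3 V / 2^14 ≈ 0.5066 mV.
V_in − V_min = 6.309874 − (-0.89) = 7.199874 V.
Divide by LSB: 7.199874 × 16384/8.3 = 14212.3778.
Truncating gives code 14212.

14212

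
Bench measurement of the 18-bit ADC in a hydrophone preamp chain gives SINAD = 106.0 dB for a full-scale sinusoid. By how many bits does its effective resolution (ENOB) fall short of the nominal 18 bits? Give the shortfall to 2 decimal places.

0.68 bits

N_eff = (106.0 − 1.76)/6.02 = 17.3156 bits.
18 − 17.3156 = 0.68 bits below nominal.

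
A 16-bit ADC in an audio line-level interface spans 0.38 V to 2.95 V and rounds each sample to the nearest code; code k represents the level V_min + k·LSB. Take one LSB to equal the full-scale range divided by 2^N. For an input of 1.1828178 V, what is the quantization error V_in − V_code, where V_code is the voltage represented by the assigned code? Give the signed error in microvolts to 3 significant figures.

Span: 2.95 V − (0.38 V) = 2.57 V. LSB = 2.57 V / 2^16 ≈ 39.22 µV.
Position in LSBs: (1.1828178 − (0.38)) × 65536/2.57 = 20472.1663; rounding gives k = 20472.
V_code = 0.38 + (20472/65536) × 2.57 = 1.1828112793 V.
V_in − V_code = 1.1828178 − (1.1828112793) = +6.52 µV.

+6.52 µV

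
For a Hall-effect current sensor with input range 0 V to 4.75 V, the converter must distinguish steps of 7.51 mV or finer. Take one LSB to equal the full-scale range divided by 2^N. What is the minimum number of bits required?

10 bits

Full-scale range = 4.75 V.
Required number of levels: 4.75/7.51 mV = 632.49; smallest N with 2^N ≥ that is 10.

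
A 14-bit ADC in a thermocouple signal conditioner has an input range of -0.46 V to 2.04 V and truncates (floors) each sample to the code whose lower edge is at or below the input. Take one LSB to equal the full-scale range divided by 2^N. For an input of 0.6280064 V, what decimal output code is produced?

Range = 2.04 − (-0.46) = 2.5 V. LSB = 2.5 V / 2^14 ≈ 152.6 µV.
code = ⌊(V_in − V_min)/LSB⌋ = ⌊(V_in − V_min) × 2^14 / range⌋
     = ⌊(0.6280064 − (-0.46)) × 16384 / 2.5⌋ = ⌊1.0880064 × 16384/2.5⌋
     = ⌊7130.359⌋ = 7130.

7130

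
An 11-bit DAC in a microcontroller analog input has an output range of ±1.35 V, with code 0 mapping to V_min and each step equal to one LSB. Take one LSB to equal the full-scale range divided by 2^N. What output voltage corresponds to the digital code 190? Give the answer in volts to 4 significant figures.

-1.100 V

Full-scale range = 1.35 V − (-1.35 V) = 2.7 V. LSB = 2.7 V / 2^11.
V_out = V_min + code × LSB = -1.35 V + 190 × 2.7 V / 2048
      = -1.35 + 0.250488 = -1.09951 V.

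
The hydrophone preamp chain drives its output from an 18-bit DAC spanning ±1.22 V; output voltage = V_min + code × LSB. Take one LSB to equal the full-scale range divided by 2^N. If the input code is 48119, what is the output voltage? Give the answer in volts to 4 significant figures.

-0.7721 V

Range = 1.22 − (-1.22) = 2.44 V. LSB = 2.44 V / 2^18.
Output = V_min + (48119/262144) × range = -1.22 + 0.183559 × 2.44 V
      = -1.22 V + 0.447885 V = -0.772115 V.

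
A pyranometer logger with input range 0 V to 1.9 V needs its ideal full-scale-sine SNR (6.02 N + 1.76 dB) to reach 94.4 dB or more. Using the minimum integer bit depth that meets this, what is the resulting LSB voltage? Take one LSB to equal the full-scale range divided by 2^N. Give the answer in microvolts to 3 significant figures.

29.0 µV

Full-scale range = 1.9 V.
N ≥ (94.4 − 1.76)/6.02 = 15.389 → N_min = 16.
Step size = 1.9/65536 V = 29.0 µV.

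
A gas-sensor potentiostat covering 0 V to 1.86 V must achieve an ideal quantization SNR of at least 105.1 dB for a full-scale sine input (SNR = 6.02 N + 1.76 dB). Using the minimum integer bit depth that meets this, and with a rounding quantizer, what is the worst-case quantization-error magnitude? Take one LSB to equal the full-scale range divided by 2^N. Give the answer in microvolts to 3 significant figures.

Span = 1.86 V.
N ≥ (105.1 − 1.76)/6.02 = 17.166 → N_min = 18.
One LSB is 1.86 V / 262144 = 7.0953 µV.
Half an LSB is 3.55 µV.

3.55 µV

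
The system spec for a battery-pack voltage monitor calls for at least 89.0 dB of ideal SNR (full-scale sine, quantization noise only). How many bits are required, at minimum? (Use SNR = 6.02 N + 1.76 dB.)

15 bits

N ≥ (89.0 − 1.76)/6.02 = 14.492 → N_min = 15.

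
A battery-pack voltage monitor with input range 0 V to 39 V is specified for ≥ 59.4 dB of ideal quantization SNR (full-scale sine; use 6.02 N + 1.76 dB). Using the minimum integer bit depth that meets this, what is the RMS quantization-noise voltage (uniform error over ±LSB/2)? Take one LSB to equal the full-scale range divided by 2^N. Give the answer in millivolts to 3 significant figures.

V_FS = 39 V.
Required N = ⌈(59.4 − 1.76)/6.02⌉ = ⌈9.575⌉ = 10.
Step size = 39/1024 V = 38.086 mV.
RMS noise = LSB/√12 = 11.0 mV.

11.0 mV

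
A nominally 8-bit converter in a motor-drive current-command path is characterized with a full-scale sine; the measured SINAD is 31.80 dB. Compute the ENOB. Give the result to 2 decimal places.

4.99 bits

ENOB = (31.80 − 1.76)/6.02 = 4.9900 bits.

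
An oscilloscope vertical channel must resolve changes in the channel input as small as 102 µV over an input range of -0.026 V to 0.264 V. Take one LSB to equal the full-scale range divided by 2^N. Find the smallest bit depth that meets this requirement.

12 bits

The full-scale span is 0.264 − (-0.026) = 0.29 V.
Need 2^N ≥ 0.29 V / 102 µV = 2843 → N_min = 12.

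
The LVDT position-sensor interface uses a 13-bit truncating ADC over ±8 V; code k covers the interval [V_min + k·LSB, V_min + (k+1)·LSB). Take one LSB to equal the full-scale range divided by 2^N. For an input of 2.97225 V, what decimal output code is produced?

Range = 8 − (-8) = 16 V. LSB = 16 V / 2^13 ≈ 1.953 mV.
code = ⌊(V_in − V_min)/LSB⌋ = ⌊(V_in − V_min) × 2^13 / range⌋
     = ⌊(2.97225 − (-8)) × 8192 / 16⌋ = ⌊10.97225 × 8192/16⌋
     = ⌊5617.792⌋ = 5617.

5617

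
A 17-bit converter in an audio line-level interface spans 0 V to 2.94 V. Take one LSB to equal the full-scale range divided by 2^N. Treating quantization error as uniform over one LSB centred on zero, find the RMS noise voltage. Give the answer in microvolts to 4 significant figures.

6.475 µV

Span = 2.94 V.
LSB = 2.94 V / 2^17 = 22.4304 µV.
For a uniform distribution on [−LSB/2, +LSB/2], V_rms = LSB/√12 = 22.4304 µV/3.4641 = 6.475 µV.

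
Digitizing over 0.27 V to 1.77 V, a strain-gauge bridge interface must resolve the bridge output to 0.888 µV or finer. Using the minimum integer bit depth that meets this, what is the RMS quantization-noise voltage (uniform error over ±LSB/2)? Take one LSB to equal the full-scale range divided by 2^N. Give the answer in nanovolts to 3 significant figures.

206 nV

The full-scale span is 1.77 − (0.27) = 1.5 V.
1.5 V / 0.888 µV = 1.689e6. Since 2^20 = 1048576 and 2^21 = 2097152, N = 21.
Step size = 1.5/2097152 V = 0.71526 µV.
V_rms = LSB/√12 = 206 nV.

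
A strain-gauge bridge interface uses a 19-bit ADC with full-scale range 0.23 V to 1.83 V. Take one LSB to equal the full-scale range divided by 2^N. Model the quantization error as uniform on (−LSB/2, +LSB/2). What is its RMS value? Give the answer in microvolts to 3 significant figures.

Full-scale range = 1.83 V − (0.23 V) = 1.6 V.
LSB = 1.6 V / 2^19 = 3.0518 µV.
For a uniform distribution on [−LSB/2, +LSB/2], V_rms = LSB/√12 = 3.0518 µV/3.4641 = 0.881 µV.

0.881 µV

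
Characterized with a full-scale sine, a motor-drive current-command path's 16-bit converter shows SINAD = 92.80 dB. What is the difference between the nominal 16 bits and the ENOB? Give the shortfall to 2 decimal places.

0.88 bits

N_eff = (92.80 − 1.76)/6.02 = 15.1229 bits.
16 − 15.1229 = 0.88 bits below nominal.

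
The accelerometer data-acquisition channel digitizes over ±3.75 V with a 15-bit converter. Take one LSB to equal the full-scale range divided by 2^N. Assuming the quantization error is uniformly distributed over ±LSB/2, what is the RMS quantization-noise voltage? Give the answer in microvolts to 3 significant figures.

66.1 µV

Full-scale range = 3.75 V − (-3.75 V) = 7.5 V.
One LSB is 7.5 V / 32768 = 228.88 µV.
σ_q = LSB/√12 = 228.88 µV/3.4641 = 66.1 µV.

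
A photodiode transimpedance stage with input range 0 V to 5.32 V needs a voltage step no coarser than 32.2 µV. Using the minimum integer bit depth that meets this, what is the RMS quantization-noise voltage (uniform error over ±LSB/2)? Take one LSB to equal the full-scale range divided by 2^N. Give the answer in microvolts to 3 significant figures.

5.86 µV

Full-scale range = 5.32 V.
Levels needed ≥ 5.32/32.2 µV = 165200. 2^18 = 262144 suffices, so N_min = 18.
LSB = 5.32 V / 2^18 = 20.294 µV.
RMS noise = LSB/√12 = 5.86 µV.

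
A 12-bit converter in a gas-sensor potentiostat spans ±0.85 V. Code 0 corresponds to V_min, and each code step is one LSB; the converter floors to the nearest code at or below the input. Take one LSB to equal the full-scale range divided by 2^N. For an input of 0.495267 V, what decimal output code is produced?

3241

Full-scale range = 0.85 V − (-0.85 V) = 1.7 V. LSB = 1.7 V / 2^12 ≈ 415.0 µV.
V_in − V_min = 0.495267 − (-0.85) = 1.345267 V.
Divide by LSB: 1.345267 × 4096/1.7 = 3241.3021.
Truncating gives code 3241.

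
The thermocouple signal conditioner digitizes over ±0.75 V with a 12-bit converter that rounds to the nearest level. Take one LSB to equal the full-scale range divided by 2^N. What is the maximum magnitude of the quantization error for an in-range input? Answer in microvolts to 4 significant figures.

183.1 µV

Span: 0.75 V − (-0.75 V) = 1.5 V.
One LSB is 1.5 V / 4096 = 366.211 µV.
A rounding quantizer has |error| ≤ LSB/2 = 183.1 µV.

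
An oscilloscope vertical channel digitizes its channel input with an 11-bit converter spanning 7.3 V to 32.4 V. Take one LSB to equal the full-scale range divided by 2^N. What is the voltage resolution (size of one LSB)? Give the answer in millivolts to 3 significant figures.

12.3 mV

Span: 32.4 V − (7.3 V) = 25.1 V.
Number of codes = 2^11 = 2048.
Step size = 25.1/2048 V = 12.3 mV.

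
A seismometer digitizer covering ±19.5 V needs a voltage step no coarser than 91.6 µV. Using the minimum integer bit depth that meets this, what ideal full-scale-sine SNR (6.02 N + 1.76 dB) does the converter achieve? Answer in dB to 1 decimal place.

The full-scale span is 19.5 − (-19.5) = 39 V.
Required number of levels: 39/91.6 µV = 425760; smallest N with 2^N ≥ that is 19.
SNR = 6.02 × 19 + 1.76 = 116.14 dB.

116.1 dB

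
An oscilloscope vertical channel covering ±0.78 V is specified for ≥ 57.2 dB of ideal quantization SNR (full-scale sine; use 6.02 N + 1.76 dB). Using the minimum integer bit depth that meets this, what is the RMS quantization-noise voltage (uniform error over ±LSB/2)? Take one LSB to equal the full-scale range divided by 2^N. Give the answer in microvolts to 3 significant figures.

440 µV

Full-scale range = 0.78 V − (-0.78 V) = 1.56 V.
6.02 N + 1.76 ≥ 57.2 gives N ≥ 9.209, so the minimum integer is 10.
LSB = 1.56 V / 2^10 = 1.5234 mV.
RMS noise = LSB/√12 = 440 µV.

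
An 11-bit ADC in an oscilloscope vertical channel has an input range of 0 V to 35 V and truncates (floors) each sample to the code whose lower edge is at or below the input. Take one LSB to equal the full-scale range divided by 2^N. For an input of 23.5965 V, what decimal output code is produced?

1380

V_FS = 35 V. LSB = 35 V / 2^11 ≈ 17.09 mV.
(V_in − V_min) × 2^11/range = (23.5965 − (0)) × 2048/35 = 1380.732.
Floor → code = 1380.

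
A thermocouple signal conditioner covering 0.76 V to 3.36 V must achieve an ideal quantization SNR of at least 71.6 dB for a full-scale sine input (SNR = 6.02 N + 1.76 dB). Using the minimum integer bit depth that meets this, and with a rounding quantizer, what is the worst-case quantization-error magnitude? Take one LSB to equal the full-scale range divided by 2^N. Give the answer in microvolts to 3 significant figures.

Full-scale range = 3.36 V − (0.76 V) = 2.6 V.
6.02 N + 1.76 ≥ 71.6 gives N ≥ 11.601, so the minimum integer is 12.
LSB = 2.6 V / 2^12 = 0.63477 mV.
|e|_max = LSB/2 = 317 µV.

317 µV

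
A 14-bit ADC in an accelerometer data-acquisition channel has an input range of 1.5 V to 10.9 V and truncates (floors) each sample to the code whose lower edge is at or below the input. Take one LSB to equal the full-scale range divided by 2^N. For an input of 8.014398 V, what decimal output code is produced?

11354

Span: 10.9 V − (1.5 V) = 9.4 V. LSB = 9.4 V / 2^14 ≈ 0.5737 mV.
code = ⌊(V_in − V_min)/LSB⌋ = ⌊(V_in − V_min) × 2^14 / range⌋
     = ⌊(8.014398 − (1.5)) × 16384 / 9.4⌋ = ⌊6.514398 × 16384/9.4⌋
     = ⌊11354.457⌋ = 11354.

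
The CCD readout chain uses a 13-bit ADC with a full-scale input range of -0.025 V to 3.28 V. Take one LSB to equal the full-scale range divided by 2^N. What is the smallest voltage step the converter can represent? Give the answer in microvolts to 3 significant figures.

403 µV

Full-scale range = 3.28 V − (-0.025 V) = 3.305 V.
2^13 = 8192 levels.
One LSB is 3.305 V / 8192 = 403 µV.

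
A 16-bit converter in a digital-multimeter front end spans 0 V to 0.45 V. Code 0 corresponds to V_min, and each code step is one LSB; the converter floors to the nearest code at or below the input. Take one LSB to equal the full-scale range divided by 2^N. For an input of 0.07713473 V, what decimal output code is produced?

Full-scale range = 0.45 V. LSB = 0.45 V / 2^16 ≈ 6.866 µV.
code = ⌊(V_in − V_min)/LSB⌋ = ⌊(V_in − V_min) × 2^16 / range⌋
     = ⌊(0.07713473 − (0)) × 65536 / 0.45⌋ = ⌊0.07713473 × 65536/0.45⌋
     = ⌊11233.559⌋ = 11233.

11233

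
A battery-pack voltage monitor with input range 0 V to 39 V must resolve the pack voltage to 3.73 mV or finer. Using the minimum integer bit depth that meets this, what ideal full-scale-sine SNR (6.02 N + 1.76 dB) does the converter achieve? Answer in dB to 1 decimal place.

86.0 dB

Full-scale range = 39 V.
Required number of levels: 39/3.73 mV = 10456; smallest N with 2^N ≥ that is 14.
Ideal SNR at N = 14: 6.02·14 + 1.76 = 86.0 dB.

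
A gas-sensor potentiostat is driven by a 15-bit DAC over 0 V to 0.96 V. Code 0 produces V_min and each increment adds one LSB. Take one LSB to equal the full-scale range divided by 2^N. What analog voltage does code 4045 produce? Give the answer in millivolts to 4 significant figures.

118.5 mV

Range is 0.96 V. LSB = 0.96 V / 2^15.
V_out = 0 + 4045 × (0.96/32768) V
      = 0 + 0.118506 = 0.118506 V.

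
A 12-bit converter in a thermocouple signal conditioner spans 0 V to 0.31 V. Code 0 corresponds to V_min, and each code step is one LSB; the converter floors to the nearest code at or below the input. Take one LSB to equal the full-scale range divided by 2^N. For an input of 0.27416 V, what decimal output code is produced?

3622

Range is 0.31 V. LSB = 0.31 V / 2^12 ≈ 75.68 µV.
V_in − V_min = 0.27416 − (0) = 0.27416 V.
Divide by LSB: 0.27416 × 4096/0.31 = 3622.4495.
Truncating gives code 3622.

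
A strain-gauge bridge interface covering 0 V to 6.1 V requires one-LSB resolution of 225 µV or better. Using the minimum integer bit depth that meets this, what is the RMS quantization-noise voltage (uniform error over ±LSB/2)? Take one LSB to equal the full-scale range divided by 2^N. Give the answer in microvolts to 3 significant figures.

Range is 6.1 V.
Levels needed ≥ 6.1/225 µV = 27110. 2^15 = 32768 suffices, so N_min = 15.
LSB = 6.1 V ÷ 2^15 = 6.1/32768 V = 186.16 µV.
V_rms = LSB/√12 = 53.7 µV.

53.7 µV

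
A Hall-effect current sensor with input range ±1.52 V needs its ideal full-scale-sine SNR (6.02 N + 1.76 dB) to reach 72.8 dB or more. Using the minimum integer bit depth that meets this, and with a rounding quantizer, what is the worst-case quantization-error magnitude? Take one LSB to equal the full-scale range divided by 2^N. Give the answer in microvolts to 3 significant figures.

371 µV

Range = 1.52 − (-1.52) = 3.04 V.
Required N = ⌈(72.8 − 1.76)/6.02⌉ = ⌈11.801⌉ = 12.
One LSB is 3.04 V / 4096 = 0.74219 mV.
|e|_max = LSB/2 = 371 µV.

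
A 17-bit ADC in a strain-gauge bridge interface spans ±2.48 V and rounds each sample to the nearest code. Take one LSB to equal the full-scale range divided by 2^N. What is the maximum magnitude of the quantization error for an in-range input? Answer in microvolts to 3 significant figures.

The full-scale span is 2.48 − (-2.48) = 4.96 V.
One LSB is 4.96 V / 131072 = 37.842 µV.
Worst-case error for round-to-nearest is half an LSB: 18.9 µV.

18.9 µV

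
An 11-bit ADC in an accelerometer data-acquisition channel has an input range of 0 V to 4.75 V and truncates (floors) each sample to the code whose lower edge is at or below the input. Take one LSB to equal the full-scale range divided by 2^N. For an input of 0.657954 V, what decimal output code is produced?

283

Range is 4.75 V. LSB = 4.75 V / 2^11 ≈ 2.319 mV.
(V_in − V_min) × 2^11/range = (0.657954 − (0)) × 2048/4.75 = 283.682.
Floor → code = 283.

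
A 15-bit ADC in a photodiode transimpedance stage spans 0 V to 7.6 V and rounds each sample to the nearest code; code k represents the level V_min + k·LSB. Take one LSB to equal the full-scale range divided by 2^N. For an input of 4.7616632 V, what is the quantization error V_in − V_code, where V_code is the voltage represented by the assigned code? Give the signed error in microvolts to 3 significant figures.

V_FS = 7.6 V. LSB = 7.6 V / 2^15 ≈ 231.9 µV.
(V_in − V_min)/LSB = (4.7616632 − (0)) × 32768/7.6 = 20530.2868 → nearest code k = 20530.
V_code = 0 + (20530/32768) × 7.6 = 4.7615966797 V.
Error = V_in − V_code = 4.7616632 − (4.7615966797) = +66.5 µV.

+66.5 µV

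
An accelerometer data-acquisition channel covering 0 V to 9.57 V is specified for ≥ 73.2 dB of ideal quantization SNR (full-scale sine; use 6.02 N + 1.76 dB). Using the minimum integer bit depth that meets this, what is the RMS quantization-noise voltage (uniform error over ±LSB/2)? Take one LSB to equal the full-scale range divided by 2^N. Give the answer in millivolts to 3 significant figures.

0.674 mV

Span = 9.57 V.
Required N = ⌈(73.2 − 1.76)/6.02⌉ = ⌈11.867⌉ = 12.
Step size = 9.57/4096 V = 2.3364 mV.
σ_q = LSB/√12 = 2.3364 mV/3.4641 = 0.674 mV.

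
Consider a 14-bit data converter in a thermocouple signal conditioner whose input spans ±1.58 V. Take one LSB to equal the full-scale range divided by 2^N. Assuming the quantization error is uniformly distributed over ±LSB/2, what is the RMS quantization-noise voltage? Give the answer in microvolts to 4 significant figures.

The full-scale span is 1.58 − (-1.58) = 3.16 V.
LSB = 3.16 V ÷ 2^14 = 3.16/16384 V = 192.871 µV.
RMS of a uniform error over width LSB is LSB/√12 = 55.68 µV.

55.68 µV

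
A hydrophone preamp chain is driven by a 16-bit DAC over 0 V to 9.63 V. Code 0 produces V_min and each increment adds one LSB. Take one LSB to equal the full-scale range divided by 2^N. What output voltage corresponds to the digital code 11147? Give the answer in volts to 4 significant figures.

V_FS = 9.63 V. LSB = 9.63 V / 2^16.
V_out = V_min + code × LSB = 0 V + 11147 × 9.63 V / 65536
      = 0 V + 1.63796 V = 1.63796 V.

1.638 V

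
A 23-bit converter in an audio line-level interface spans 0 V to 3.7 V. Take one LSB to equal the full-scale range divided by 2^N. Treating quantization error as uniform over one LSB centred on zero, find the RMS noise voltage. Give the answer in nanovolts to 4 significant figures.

127.3 nV

Range is 3.7 V.
Step size = 3.7/8388608 V = 441.074 nV.
σ_q = LSB/√12 = 441.074 nV/3.4641 = 127.3 nV.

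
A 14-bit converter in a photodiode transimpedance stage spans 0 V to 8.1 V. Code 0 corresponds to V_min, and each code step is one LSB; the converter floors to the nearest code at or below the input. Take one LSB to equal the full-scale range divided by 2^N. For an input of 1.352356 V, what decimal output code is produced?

V_FS = 8.1 V. LSB = 8.1 V / 2^14 ≈ 494.4 µV.
V_in − V_min = 1.352356 − (0) = 1.352356 V.
Divide by LSB: 1.352356 × 16384/8.1 = 2735.4322.
Truncating gives code 2735.

2735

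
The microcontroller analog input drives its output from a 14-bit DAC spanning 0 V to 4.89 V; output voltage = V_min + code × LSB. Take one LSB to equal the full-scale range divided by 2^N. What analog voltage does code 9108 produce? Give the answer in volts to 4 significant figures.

Range is 4.89 V. LSB = 4.89 V / 2^14.
V_out = V_min + code × LSB = 0 V + 9108 × 4.89 V / 16384
      = 0 V + 2.71839 V = 2.71839 V.

2.718 V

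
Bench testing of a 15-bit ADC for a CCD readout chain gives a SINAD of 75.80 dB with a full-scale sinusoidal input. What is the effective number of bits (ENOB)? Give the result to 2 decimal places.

ENOB = (SINAD − 1.76) / 6.02 = (75.80 − 1.76) / 6.02 = 74.04 / 6.02 = 12.2990.

12.30 bits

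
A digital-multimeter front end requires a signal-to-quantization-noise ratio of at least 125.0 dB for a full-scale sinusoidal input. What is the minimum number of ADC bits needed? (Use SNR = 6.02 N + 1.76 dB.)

N ≥ (125.0 − 1.76)/6.02 = 20.472 → N_min = 21.

21 bits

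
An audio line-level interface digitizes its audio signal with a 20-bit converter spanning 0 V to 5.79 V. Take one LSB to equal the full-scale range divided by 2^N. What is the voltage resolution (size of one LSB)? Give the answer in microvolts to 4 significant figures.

V_FS = 5.79 V.
2^20 = 1048576 levels.
LSB = 5.79 V / 2^20 = 5.522 µV.

5.522 µV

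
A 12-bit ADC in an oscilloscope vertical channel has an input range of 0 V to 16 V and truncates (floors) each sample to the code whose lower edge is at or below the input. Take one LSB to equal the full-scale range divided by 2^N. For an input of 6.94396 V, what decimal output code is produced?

1777

Full-scale range = 16 V. LSB = 16 V / 2^12 ≈ 3.906 mV.
V_in − V_min = 6.94396 − (0) = 6.94396 V.
Divide by LSB: 6.94396 × 4096/16 = 1777.6538.
Truncating gives code 1777.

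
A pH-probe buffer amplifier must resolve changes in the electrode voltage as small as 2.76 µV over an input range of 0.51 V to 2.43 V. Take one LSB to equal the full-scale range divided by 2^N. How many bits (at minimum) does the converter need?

20 bits

Range = 2.43 − (0.51) = 1.92 V.
1.92 V / 2.76 µV = 695700. Since 2^19 = 524288 and 2^20 = 1048576, N = 20.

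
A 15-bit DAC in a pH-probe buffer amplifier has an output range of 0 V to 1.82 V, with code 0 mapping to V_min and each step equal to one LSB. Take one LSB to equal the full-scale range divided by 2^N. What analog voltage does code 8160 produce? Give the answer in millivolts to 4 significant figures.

Full-scale range = 1.82 V. LSB = 1.82 V / 2^15.
V_out = 0 + 8160 × (1.82/32768) V
      = 0 V + 0.453223 V = 0.453223 V.

453.2 mV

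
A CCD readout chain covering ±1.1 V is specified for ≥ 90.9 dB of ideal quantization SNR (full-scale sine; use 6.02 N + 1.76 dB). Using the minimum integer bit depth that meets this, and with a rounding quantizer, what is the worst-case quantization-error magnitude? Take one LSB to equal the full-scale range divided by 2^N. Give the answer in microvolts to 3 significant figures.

33.6 µV

Full-scale range = 1.1 V − (-1.1 V) = 2.2 V.
N ≥ (90.9 − 1.76)/6.02 = 14.807 → N_min = 15.
LSB = 2.2 V ÷ 2^15 = 2.2/32768 V = 67.139 µV.
|e|_max = LSB/2 = 33.6 µV.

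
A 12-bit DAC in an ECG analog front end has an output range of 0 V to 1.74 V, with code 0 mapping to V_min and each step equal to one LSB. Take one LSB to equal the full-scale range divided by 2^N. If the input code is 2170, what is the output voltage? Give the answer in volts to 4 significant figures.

Full-scale range = 1.74 V. LSB = 1.74 V / 2^12.
V_out = 0 + 2170 × (1.74/4096) V
      = 0 + 0.921826 = 0.921826 V.

0.9218 V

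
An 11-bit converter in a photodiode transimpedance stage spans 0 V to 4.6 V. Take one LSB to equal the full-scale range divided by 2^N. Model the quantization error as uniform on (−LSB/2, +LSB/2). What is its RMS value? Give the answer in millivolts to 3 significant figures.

0.648 mV

V_FS = 4.6 V.
One LSB is 4.6 V / 2048 = 2.2461 mV.
σ_q = LSB/√12 = 2.2461 mV/3.4641 = 0.648 mV.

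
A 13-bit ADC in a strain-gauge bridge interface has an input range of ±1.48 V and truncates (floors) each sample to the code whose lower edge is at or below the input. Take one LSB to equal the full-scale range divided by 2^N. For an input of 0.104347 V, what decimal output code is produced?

Range = 1.48 − (-1.48) = 2.96 V. LSB = 2.96 V / 2^13 ≈ 361.3 µV.
(V_in − V_min) × 2^13/range = (0.104347 − (-1.48)) × 8192/2.96 = 4384.787.
Floor → code = 4384.

4384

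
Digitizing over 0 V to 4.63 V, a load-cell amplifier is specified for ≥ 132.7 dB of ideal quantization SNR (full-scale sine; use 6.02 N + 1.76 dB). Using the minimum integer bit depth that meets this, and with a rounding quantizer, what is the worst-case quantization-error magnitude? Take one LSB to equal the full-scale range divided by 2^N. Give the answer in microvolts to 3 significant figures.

Range is 4.63 V.
6.02 N + 1.76 ≥ 132.7 gives N ≥ 21.751, so the minimum integer is 22.
One LSB is 4.63 V / 4194304 = 1.1039 µV.
|e|_max = LSB/2 = 0.552 µV.

0.552 µV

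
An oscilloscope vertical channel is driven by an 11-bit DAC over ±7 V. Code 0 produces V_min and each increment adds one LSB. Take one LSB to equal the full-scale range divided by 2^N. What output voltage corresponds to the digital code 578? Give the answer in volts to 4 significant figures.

The full-scale span is 7 − (-7) = 14 V. LSB = 14 V / 2^11.
V_out = -7 + 578 × (14/2048) V
      = -7 + 3.95117 = -3.04883 V.

-3.049 V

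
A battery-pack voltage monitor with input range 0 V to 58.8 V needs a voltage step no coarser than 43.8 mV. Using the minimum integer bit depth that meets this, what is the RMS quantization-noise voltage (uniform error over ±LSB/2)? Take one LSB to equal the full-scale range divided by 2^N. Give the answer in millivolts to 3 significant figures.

V_FS = 58.8 V.
Need 2^N ≥ 58.8 V / 43.8 mV = 1342 → N_min = 11.
LSB = 58.8 V ÷ 2^11 = 58.8/2048 V = 28.711 mV.
V_rms = LSB/√12 = 8.29 mV.

8.29 mV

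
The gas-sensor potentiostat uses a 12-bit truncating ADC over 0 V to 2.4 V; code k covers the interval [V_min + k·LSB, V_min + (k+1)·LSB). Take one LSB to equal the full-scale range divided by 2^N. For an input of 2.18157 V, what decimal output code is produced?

3723

Full-scale range = 2.4 V. LSB = 2.4 V / 2^12 ≈ 0.5859 mV.
code = ⌊(V_in − V_min)/LSB⌋ = ⌊(V_in − V_min) × 2^12 / range⌋
     = ⌊(2.18157 − (0)) × 4096 / 2.4⌋ = ⌊2.18157 × 4096/2.4⌋
     = ⌊3723.213⌋ = 3723.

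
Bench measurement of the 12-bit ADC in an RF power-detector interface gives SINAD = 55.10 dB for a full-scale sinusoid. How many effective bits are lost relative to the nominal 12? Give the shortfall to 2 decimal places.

3.14 bits

ENOB = (SINAD − 1.76)/6.02 = (55.10 − 1.76)/6.02 = 8.8605 bits.
Shortfall = 12 − 8.8605 = 3.1395 bits.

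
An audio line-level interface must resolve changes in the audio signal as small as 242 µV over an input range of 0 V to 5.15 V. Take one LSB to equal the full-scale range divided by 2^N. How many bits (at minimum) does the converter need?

Full-scale range = 5.15 V.
Levels needed ≥ 5.15/242 µV = 21280. 2^15 = 32768 suffices, so N_min = 15.

15 bits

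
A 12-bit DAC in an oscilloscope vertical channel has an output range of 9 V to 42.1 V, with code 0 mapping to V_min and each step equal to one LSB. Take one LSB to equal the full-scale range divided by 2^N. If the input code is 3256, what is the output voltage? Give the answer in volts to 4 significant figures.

The full-scale span is 42.1 − (9) = 33.1 V. LSB = 33.1 V / 2^12.
V_out = V_min + code × LSB = 9 V + 3256 × 33.1 V / 4096
      = 9 V + 26.3119 V = 35.3119 V.

35.31 V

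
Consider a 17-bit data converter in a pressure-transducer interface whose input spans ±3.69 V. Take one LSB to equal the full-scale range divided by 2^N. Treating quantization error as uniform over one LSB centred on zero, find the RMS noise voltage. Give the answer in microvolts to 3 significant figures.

16.3 µV

Span: 3.69 V − (-3.69 V) = 7.38 V.
One LSB is 7.38 V / 131072 = 56.305 µV.
V_rms = LSB/√12 = 56.305 µV / √12 = 16.3 µV.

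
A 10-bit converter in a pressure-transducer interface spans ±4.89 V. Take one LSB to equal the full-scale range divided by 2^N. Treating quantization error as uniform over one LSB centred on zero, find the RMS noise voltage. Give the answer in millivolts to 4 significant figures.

Span: 4.89 V − (-4.89 V) = 9.78 V.
Step size = 9.78/1024 V = 9.55078 mV.
V_rms = LSB/√12 = 9.55078 mV / √12 = 2.757 mV.

2.757 mV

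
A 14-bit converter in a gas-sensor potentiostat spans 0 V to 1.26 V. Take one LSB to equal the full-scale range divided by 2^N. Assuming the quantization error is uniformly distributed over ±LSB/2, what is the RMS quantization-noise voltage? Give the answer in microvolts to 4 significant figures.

Range is 1.26 V.
LSB = 1.26 V ÷ 2^14 = 1.26/16384 V = 76.9043 µV.
V_rms = LSB/√12 = 76.9043 µV / √12 = 22.20 µV.

22.20 µV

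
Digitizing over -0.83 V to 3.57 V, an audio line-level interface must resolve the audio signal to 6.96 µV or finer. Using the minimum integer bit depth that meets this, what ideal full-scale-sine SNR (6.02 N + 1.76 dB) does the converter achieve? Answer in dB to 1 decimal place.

The full-scale span is 3.57 − (-0.83) = 4.4 V.
Levels needed ≥ 4.4/6.96 µV = 632200. 2^20 = 1048576 suffices, so N_min = 20.
SNR = 6.02 × 20 + 1.76 = 122.16 dB.

122.2 dB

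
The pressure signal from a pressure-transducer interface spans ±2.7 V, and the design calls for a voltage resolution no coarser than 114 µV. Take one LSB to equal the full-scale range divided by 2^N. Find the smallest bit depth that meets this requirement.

16 bits

Full-scale range = 2.7 V − (-2.7 V) = 5.4 V.
5.4 V / 114 µV = 47370. Since 2^15 = 32768 and 2^16 = 65536, N = 16.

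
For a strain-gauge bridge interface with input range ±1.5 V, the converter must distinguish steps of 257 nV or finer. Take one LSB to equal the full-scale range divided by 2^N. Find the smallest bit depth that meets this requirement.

The full-scale span is 1.5 − (-1.5) = 3 V.
Need 2^N ≥ 3 V / 257 nV = 1.167e7 → N_min = 24.

24 bits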